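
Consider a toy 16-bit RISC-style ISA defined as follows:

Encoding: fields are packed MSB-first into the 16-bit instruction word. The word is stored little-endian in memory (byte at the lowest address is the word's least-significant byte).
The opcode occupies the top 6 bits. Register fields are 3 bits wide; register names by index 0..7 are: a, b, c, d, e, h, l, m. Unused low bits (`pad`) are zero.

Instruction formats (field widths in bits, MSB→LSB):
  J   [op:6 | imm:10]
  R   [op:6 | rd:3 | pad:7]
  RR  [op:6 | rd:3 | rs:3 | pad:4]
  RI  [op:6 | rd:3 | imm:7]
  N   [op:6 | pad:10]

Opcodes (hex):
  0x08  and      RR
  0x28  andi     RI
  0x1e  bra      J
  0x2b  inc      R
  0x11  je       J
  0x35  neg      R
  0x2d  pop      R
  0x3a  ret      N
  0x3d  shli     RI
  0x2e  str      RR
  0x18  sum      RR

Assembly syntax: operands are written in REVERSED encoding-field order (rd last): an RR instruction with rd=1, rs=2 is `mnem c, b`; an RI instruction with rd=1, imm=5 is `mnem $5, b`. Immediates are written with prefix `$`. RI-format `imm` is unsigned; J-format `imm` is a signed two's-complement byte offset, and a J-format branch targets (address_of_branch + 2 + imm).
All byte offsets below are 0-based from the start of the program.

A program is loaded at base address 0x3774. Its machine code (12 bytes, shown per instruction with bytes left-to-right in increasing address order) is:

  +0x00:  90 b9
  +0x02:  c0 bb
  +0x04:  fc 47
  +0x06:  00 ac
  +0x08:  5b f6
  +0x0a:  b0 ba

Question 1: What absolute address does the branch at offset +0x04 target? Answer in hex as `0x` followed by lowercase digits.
0x3776

+0x04: fc 47 ⇒ word 0x47fc (little)
  op=0x47fc>>10=0x11 ⇒ je (J)
  imm: (w>>0)&0x3ff=0x3fc (s10→-4) → $-4
  target = base 0x3774 + off 0x04 + 2 + imm -4 = 0x3776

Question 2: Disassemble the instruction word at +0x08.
+0x08: 5b f6 ⇒ word 0xf65b (little)
  op=0xf65b>>10=0x3d ⇒ shli (RI)
  [9:7] rd=4 = e
  [6:0] imm=91 = $91

shli $91, e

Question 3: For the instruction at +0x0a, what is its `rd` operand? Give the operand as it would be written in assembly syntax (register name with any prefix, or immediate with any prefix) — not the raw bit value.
[0a] b0 ba → 0xbab0
  opcode bits[15:10]=0x2e: str/RR
  rd@[9:7]=0x5 ⇒ h
  rs@[6:4]=0x3 ⇒ d

h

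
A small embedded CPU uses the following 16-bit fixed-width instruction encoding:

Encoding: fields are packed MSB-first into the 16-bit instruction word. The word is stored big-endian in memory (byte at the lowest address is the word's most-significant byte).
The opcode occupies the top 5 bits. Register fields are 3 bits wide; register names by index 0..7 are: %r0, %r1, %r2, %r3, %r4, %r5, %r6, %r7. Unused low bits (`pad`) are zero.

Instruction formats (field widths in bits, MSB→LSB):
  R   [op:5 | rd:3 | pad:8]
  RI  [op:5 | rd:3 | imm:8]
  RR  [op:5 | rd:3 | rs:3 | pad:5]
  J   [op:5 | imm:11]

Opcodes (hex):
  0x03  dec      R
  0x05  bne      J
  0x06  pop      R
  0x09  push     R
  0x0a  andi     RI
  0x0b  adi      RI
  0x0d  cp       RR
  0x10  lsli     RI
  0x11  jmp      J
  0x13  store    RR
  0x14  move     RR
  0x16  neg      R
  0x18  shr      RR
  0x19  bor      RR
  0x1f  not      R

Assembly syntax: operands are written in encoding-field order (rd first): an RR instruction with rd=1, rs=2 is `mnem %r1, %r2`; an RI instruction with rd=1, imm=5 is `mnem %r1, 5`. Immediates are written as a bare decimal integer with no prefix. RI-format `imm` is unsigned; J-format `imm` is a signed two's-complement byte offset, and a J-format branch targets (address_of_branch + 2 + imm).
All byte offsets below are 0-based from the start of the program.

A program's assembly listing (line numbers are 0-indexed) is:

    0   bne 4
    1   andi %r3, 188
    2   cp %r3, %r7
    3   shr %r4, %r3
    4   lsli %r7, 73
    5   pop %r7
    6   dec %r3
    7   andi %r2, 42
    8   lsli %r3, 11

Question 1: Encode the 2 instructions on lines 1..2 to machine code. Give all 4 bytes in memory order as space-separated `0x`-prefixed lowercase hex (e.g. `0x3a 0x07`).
0x53 0xbc 0x6b 0xe0

L1: andi op=0xa:5|rd=3:3|imm=188:8 ⇒ 0x53bc ⇒ big 53 bc
L2: cp op=0xd:5|rd=3:3|rs=7:3|pad=0:5 ⇒ 0x6be0 ⇒ big 6b e0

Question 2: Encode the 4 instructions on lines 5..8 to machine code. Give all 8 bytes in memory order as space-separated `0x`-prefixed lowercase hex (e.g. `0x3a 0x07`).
0x37 0x00 0x1b 0x00 0x52 0x2a 0x83 0x0b

line 5 (pop): pack op=0x6:5|rd=7:3|pad=0:8 = 0x3700; big→ 37 00
line 6 (dec): pack op=0x3:5|rd=3:3|pad=0:8 = 0x1b00; big→ 1b 00
line 7 (andi): pack op=0xa:5|rd=2:3|imm=42:8 = 0x522a; big→ 52 2a
line 8 (lsli): pack op=0x10:5|rd=3:3|imm=11:8 = 0x830b; big→ 83 0b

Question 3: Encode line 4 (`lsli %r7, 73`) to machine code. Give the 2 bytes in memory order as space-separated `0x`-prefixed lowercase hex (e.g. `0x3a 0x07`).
4. lsli fields op=0x10:5|rd=7:3|imm=73:8 → word 8749h → 87 49

0x87 0x49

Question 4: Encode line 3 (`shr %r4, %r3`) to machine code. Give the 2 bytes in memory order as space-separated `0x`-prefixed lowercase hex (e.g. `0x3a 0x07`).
0xc4 0x60

line 3 (shr): pack op=0x18:5|rd=4:3|rs=3:3|pad=0:5 = 0xc460; big→ c4 60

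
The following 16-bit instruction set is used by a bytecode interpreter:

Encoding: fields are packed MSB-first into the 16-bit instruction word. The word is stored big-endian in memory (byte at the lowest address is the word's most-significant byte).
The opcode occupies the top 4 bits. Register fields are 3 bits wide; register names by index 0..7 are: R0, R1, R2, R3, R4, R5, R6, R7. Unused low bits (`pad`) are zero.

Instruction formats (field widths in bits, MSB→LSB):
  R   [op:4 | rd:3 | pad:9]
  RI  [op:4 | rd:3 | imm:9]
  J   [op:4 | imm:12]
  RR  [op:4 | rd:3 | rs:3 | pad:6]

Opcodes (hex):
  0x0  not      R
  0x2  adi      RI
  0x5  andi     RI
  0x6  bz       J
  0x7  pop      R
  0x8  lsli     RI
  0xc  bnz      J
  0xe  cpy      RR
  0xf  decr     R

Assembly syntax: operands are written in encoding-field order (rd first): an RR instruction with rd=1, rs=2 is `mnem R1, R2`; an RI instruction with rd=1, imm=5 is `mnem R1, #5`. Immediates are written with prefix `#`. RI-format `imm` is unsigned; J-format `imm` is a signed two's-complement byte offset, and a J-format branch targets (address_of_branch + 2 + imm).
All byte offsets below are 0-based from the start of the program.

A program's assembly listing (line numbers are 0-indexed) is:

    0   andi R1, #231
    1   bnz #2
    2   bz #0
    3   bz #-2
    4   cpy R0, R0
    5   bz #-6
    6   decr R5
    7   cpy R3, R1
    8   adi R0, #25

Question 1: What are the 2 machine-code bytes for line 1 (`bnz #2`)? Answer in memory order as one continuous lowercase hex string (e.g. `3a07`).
c002

1. bnz fields op=0xc:4|imm=2:12 → word c002h → c0 02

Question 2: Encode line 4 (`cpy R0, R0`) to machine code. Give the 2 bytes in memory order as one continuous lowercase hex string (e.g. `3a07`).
line 4 (cpy): pack op=0xe:4|rd=0:3|rs=0:3|pad=0:6 = 0xe000; big→ e0 00

e000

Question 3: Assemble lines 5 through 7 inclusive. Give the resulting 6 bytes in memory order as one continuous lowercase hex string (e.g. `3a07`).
5. bz fields op=0x6:4|imm=-6:12 → word 6ffah → 6f fa
6. decr fields op=0xf:4|rd=5:3|pad=0:9 → word fa00h → fa 00
7. cpy fields op=0xe:4|rd=3:3|rs=1:3|pad=0:6 → word e640h → e6 40

6ffafa00e640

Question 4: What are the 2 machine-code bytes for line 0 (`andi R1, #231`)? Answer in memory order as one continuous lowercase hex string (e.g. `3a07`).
52e7

0. andi fields op=0x5:4|rd=1:3|imm=231:9 → word 52e7h → 52 e7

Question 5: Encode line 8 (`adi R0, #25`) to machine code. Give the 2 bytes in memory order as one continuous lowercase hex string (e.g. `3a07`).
2019

8. adi fields op=0x2:4|rd=0:3|imm=25:9 → word 2019h → 20 19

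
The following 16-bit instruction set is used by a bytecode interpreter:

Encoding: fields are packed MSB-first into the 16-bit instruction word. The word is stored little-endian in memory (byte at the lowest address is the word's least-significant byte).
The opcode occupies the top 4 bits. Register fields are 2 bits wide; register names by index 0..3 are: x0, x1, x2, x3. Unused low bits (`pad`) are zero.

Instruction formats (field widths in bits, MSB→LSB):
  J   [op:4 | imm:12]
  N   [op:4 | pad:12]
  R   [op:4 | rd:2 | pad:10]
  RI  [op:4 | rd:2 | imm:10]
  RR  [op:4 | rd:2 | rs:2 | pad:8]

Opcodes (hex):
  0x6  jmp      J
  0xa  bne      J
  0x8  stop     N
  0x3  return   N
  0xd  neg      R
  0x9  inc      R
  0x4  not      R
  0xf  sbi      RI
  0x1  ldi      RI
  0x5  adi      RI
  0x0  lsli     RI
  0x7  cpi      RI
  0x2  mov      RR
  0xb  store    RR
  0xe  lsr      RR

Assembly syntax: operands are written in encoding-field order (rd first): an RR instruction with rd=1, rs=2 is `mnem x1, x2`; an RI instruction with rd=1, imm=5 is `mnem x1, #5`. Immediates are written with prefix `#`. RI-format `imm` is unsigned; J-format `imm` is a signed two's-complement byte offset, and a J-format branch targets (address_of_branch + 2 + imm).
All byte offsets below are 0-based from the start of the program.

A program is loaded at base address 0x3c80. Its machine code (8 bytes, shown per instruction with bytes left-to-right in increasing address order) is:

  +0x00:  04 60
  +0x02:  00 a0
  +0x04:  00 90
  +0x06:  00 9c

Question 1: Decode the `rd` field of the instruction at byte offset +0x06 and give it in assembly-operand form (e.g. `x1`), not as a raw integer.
x3

[06] 00 9c → 0x9c00
  opcode bits[15:12]=0x9: inc/R
  [11:10] rd=3 = x3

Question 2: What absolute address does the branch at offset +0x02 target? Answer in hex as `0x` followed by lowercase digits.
off 0x02: read 00 a0 as little → 0xa000
  opcode bits[15:12]=0xa: bne/J
  imm@[11:0]=0x0 ⇒ #0
  target = base 0x3c80 + off 0x02 + 2 + imm 0 = 0x3c84

0x3c84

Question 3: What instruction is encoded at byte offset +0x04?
[04] 00 90 → 0x9000
  op=0x9000>>12=0x9 ⇒ inc (R)
  rd@[11:10]=0x0 ⇒ x0

inc x0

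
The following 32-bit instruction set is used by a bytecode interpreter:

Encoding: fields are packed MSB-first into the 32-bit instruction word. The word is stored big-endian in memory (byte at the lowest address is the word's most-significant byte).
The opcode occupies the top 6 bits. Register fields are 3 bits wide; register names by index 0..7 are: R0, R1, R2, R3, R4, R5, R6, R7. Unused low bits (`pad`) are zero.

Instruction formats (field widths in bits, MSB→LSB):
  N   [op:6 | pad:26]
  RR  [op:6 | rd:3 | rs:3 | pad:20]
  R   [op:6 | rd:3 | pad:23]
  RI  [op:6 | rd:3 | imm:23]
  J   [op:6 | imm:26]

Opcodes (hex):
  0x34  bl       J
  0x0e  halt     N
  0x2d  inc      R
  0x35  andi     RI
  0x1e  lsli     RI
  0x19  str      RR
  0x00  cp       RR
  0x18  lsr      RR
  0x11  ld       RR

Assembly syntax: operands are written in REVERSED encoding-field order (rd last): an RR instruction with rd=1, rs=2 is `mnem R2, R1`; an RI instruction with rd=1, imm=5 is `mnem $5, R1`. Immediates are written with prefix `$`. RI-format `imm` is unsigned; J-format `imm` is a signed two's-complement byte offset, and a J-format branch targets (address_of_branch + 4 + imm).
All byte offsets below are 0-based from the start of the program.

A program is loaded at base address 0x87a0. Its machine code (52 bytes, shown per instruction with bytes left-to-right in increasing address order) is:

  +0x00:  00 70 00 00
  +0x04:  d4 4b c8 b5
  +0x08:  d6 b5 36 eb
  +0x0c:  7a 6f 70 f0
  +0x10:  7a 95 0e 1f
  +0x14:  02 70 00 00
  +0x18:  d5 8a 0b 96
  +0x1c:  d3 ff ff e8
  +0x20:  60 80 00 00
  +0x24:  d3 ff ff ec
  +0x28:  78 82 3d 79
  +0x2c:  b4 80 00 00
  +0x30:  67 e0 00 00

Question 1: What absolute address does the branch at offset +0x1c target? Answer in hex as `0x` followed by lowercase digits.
+0x1c: d3 ff ff e8 ⇒ word 0xd3ffffe8 (big)
  op=0xd3ffffe8>>26=0x34 ⇒ bl (J)
  imm: (w>>0)&0x3ffffff=0x3ffffe8 (s26→-24) → $-24
  target = base 0x87a0 + off 0x1c + 4 + imm -24 = 0x87a8

0x87a8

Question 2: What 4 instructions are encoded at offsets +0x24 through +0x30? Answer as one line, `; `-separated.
+0x24: d3 ff ff ec ⇒ word 0xd3ffffec (big)
  opcode bits[31:26]=0x34: bl/J
  imm: (w>>0)&0x3ffffff=0x3ffffec (s26→-20) → $-20
+0x28: 78 82 3d 79 ⇒ word 0x78823d79 (big)
  opcode bits[31:26]=0x1e: lsli/RI
  rd: (w>>23)&0x7=0x1 → R1
  imm: (w>>0)&0x7fffff=0x23d79 → $146809
+0x2c: b4 80 00 00 ⇒ word 0xb4800000 (big)
  opcode bits[31:26]=0x2d: inc/R
  rd: (w>>23)&0x7=0x1 → R1
+0x30: 67 e0 00 00 ⇒ word 0x67e00000 (big)
  opcode bits[31:26]=0x19: str/RR
  rd: (w>>23)&0x7=0x7 → R7
  rs: (w>>20)&0x7=0x6 → R6

bl $-20; lsli $146809, R1; inc R1; str R6, R7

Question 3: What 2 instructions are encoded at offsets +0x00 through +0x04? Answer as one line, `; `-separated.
@+00  big-endian(00 70 00 00) = 0x00700000
  top 6b → 0x0 → cp [RR]
  rd@[25:23]=0x0 ⇒ R0
  rs@[22:20]=0x7 ⇒ R7
@+04  big-endian(d4 4b c8 b5) = 0xd44bc8b5
  top 6b → 0x35 → andi [RI]
  rd@[25:23]=0x0 ⇒ R0
  imm@[22:0]=0x4bc8b5 ⇒ $4966581

cp R7, R0; andi $4966581, R0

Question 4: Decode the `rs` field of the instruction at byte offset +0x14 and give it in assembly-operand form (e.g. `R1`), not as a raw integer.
R7

[14] 02 70 00 00 → 0x02700000
  opcode bits[31:26]=0x0: cp/RR
  rd@[25:23]=0x4 ⇒ R4
  rs@[22:20]=0x7 ⇒ R7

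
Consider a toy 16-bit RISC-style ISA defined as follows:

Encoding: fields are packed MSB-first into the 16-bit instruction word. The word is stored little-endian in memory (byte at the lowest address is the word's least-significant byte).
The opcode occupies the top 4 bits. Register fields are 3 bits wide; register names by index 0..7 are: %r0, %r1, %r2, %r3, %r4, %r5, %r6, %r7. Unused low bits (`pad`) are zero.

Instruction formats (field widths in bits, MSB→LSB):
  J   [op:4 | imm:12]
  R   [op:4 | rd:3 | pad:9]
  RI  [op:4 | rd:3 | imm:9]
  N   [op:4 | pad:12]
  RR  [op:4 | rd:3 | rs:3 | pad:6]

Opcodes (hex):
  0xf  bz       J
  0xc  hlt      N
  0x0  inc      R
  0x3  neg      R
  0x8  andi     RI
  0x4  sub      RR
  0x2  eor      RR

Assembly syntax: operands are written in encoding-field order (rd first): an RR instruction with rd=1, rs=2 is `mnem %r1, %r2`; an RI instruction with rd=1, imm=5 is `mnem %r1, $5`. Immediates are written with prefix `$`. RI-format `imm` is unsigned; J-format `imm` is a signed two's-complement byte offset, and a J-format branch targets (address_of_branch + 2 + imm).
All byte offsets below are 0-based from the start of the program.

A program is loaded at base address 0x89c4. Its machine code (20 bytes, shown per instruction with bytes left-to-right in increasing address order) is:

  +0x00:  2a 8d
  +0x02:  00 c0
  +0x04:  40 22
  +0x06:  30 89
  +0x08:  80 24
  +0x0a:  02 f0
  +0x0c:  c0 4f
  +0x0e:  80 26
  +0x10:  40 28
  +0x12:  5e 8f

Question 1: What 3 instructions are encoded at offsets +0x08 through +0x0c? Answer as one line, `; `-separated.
[08] 80 24 → 0x2480
  op=0x2480>>12=0x2 ⇒ eor (RR)
  rd: (w>>9)&0x7=0x2 → %r2
  rs: (w>>6)&0x7=0x2 → %r2
[0a] 02 f0 → 0xf002
  op=0xf002>>12=0xf ⇒ bz (J)
  imm: (w>>0)&0xfff=0x2 → $2
[0c] c0 4f → 0x4fc0
  op=0x4fc0>>12=0x4 ⇒ sub (RR)
  rd: (w>>9)&0x7=0x7 → %r7
  rs: (w>>6)&0x7=0x7 → %r7

eor %r2, %r2; bz $2; sub %r7, %r7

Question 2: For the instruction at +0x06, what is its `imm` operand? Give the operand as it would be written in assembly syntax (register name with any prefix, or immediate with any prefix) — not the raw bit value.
$304

[06] 30 89 → 0x8930
  top 4b → 0x8 → andi [RI]
  rd: (w>>9)&0x7=0x4 → %r4
  imm: (w>>0)&0x1ff=0x130 → $304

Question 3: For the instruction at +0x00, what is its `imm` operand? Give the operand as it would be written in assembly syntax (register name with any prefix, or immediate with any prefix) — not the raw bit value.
$298

off 0x00: read 2a 8d as little → 0x8d2a
  op=0x8d2a>>12=0x8 ⇒ andi (RI)
  [11:9] rd=6 = %r6
  [8:0] imm=298 = $298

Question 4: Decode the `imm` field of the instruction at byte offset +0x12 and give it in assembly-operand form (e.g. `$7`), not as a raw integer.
$350

+0x12: 5e 8f ⇒ word 0x8f5e (little)
  op=0x8f5e>>12=0x8 ⇒ andi (RI)
  rd@[11:9]=0x7 ⇒ %r7
  imm@[8:0]=0x15e ⇒ $350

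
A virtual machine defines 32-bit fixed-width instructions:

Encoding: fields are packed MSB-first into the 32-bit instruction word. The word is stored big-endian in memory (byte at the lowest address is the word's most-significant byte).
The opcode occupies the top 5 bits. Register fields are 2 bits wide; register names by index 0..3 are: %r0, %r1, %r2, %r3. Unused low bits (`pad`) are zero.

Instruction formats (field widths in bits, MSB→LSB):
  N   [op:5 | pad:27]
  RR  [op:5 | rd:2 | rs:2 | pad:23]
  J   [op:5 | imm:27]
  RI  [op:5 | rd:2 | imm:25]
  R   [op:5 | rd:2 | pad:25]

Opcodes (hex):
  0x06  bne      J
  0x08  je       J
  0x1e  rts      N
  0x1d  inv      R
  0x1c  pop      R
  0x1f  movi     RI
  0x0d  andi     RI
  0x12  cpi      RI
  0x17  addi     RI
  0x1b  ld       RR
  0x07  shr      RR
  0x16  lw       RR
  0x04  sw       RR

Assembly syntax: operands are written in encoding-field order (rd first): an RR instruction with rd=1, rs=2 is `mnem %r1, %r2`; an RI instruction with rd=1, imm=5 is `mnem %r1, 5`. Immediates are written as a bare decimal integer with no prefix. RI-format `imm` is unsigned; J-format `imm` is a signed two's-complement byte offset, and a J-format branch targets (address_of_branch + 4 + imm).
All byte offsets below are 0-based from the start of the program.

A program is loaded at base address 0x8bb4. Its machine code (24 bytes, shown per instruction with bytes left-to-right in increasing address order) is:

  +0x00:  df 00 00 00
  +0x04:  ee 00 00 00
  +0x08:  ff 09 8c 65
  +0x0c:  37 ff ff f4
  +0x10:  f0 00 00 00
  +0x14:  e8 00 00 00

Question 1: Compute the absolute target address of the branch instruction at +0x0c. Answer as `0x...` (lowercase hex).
0x8bb8

@+0c  big-endian(37 ff ff f4) = 0x37fffff4
  top 5b → 0x6 → bne [J]
  imm@[26:0]=0x7fffff4 (s27→-12) ⇒ -12
  target = base 0x8bb4 + off 0x0c + 4 + imm -12 = 0x8bb8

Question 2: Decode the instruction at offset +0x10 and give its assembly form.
rts

[10] f0 00 00 00 → 0xf0000000
  top 5b → 0x1e → rts [N]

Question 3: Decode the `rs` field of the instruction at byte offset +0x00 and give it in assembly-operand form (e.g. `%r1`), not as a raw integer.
%r2

[00] df 00 00 00 → 0xdf000000
  top 5b → 0x1b → ld [RR]
  rd: (w>>25)&0x3=0x3 → %r3
  rs: (w>>23)&0x3=0x2 → %r2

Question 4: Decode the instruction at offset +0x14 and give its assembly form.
[14] e8 00 00 00 → 0xe8000000
  top 5b → 0x1d → inv [R]
  rd: (w>>25)&0x3=0x0 → %r0

inv %r0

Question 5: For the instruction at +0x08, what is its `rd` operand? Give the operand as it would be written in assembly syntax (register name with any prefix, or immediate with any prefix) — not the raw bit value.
@+08  big-endian(ff 09 8c 65) = 0xff098c65
  top 5b → 0x1f → movi [RI]
  rd@[26:25]=0x3 ⇒ %r3
  imm@[24:0]=0x1098c65 ⇒ 17402981

%r3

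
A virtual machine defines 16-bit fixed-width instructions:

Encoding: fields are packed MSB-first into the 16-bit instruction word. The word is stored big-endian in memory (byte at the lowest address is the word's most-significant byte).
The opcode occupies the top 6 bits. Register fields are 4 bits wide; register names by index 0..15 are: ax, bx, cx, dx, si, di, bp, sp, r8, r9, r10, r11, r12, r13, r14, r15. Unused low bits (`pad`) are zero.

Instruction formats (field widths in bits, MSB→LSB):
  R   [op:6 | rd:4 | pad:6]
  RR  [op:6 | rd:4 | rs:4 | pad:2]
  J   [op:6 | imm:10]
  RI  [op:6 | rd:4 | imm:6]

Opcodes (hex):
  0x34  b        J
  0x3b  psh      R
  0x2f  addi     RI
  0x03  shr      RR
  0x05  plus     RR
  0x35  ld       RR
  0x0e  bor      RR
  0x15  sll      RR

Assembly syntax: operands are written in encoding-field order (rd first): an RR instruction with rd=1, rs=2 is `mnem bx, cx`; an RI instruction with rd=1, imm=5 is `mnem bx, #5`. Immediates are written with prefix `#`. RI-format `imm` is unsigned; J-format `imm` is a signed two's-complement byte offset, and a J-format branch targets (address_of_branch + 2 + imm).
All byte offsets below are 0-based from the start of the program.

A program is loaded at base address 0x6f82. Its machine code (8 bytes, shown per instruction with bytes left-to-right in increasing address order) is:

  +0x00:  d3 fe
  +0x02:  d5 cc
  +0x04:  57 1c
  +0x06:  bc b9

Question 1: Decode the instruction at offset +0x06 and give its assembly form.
+0x06: bc b9 ⇒ word 0xbcb9 (big)
  opcode bits[15:10]=0x2f: addi/RI
  [9:6] rd=2 = cx
  [5:0] imm=57 = #57

addi cx, #57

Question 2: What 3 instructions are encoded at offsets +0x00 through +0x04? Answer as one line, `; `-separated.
off 0x00: read d3 fe as big → 0xd3fe
  op=0xd3fe>>10=0x34 ⇒ b (J)
  imm: (w>>0)&0x3ff=0x3fe (s10→-2) → #-2
off 0x02: read d5 cc as big → 0xd5cc
  op=0xd5cc>>10=0x35 ⇒ ld (RR)
  rd: (w>>6)&0xf=0x7 → sp
  rs: (w>>2)&0xf=0x3 → dx
off 0x04: read 57 1c as big → 0x571c
  op=0x571c>>10=0x15 ⇒ sll (RR)
  rd: (w>>6)&0xf=0xc → r12
  rs: (w>>2)&0xf=0x7 → sp

b #-2; ld sp, dx; sll r12, sp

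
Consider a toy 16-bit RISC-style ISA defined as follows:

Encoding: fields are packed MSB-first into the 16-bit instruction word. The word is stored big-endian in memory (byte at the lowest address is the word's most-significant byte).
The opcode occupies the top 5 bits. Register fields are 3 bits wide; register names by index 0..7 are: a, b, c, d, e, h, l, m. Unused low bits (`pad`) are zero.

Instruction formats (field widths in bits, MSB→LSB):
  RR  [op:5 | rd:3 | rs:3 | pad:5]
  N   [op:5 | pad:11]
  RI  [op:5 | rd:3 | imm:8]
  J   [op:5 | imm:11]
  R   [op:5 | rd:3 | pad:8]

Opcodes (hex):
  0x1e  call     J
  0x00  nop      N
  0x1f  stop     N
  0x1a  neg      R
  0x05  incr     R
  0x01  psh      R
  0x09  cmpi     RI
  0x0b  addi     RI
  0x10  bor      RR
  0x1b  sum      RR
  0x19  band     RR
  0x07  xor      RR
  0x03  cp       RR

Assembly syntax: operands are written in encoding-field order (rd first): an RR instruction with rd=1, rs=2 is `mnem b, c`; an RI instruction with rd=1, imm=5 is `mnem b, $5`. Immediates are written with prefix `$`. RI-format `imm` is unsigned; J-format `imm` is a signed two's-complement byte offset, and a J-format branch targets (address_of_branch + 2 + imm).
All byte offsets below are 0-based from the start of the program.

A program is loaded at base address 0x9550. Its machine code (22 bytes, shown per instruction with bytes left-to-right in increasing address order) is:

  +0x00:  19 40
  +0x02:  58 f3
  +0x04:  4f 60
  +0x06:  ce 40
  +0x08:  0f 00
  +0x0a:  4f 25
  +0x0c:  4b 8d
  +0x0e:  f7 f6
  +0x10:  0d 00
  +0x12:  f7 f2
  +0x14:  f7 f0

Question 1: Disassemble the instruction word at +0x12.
call $-14

+0x12: f7 f2 ⇒ word 0xf7f2 (big)
  op=0xf7f2>>11=0x1e ⇒ call (J)
  [10:0] imm=2034 (s11→-14) = $-14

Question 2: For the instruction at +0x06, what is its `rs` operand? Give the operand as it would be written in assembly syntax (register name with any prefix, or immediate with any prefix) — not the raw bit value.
c

[06] ce 40 → 0xce40
  top 5b → 0x19 → band [RR]
  rd: (w>>8)&0x7=0x6 → l
  rs: (w>>5)&0x7=0x2 → c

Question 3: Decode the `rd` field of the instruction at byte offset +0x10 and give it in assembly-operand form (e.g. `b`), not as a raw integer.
h

[10] 0d 00 → 0x0d00
  opcode bits[15:11]=0x1: psh/R
  rd: (w>>8)&0x7=0x5 → h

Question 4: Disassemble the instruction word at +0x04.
cmpi m, $96

off 0x04: read 4f 60 as big → 0x4f60
  opcode bits[15:11]=0x9: cmpi/RI
  rd: (w>>8)&0x7=0x7 → m
  imm: (w>>0)&0xff=0x60 → $96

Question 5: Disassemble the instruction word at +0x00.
@+00  big-endian(19 40) = 0x1940
  opcode bits[15:11]=0x3: cp/RR
  rd: (w>>8)&0x7=0x1 → b
  rs: (w>>5)&0x7=0x2 → c

cp b, c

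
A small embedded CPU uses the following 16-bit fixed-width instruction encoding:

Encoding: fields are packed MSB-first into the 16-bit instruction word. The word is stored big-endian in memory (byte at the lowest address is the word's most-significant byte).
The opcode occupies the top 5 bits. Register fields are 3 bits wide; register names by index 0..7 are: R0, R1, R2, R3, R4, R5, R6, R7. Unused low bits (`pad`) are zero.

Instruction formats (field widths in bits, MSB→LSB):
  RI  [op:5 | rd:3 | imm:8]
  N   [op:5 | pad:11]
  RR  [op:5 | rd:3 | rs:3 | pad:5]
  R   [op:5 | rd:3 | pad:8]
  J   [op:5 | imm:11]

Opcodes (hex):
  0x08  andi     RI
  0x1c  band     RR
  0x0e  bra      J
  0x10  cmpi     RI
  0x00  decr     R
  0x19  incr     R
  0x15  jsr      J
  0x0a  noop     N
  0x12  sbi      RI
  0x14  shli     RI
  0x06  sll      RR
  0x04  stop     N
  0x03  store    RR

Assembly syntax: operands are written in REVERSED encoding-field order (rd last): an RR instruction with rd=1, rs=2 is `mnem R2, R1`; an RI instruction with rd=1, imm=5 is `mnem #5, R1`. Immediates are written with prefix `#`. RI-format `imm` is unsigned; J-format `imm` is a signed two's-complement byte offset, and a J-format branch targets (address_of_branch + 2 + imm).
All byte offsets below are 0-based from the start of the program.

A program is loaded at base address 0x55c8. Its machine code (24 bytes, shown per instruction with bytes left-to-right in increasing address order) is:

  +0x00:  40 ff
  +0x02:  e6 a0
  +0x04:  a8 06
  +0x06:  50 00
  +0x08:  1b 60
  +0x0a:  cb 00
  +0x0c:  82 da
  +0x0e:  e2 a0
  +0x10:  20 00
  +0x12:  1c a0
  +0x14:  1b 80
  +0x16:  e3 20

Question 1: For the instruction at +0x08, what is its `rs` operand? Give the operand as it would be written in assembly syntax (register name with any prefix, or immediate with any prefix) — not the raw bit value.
off 0x08: read 1b 60 as big → 0x1b60
  opcode bits[15:11]=0x3: store/RR
  [10:8] rd=3 = R3
  [7:5] rs=3 = R3

R3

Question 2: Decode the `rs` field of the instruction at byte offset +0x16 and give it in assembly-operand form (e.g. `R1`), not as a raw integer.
+0x16: e3 20 ⇒ word 0xe320 (big)
  op=0xe320>>11=0x1c ⇒ band (RR)
  rd@[10:8]=0x3 ⇒ R3
  rs@[7:5]=0x1 ⇒ R1

R1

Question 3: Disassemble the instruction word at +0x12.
store R5, R4

+0x12: 1c a0 ⇒ word 0x1ca0 (big)
  top 5b → 0x3 → store [RR]
  rd@[10:8]=0x4 ⇒ R4
  rs@[7:5]=0x5 ⇒ R5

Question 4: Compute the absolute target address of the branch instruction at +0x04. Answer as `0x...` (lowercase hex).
0x55d4

off 0x04: read a8 06 as big → 0xa806
  opcode bits[15:11]=0x15: jsr/J
  [10:0] imm=6 = #6
  target = base 0x55c8 + off 0x04 + 2 + imm 6 = 0x55d4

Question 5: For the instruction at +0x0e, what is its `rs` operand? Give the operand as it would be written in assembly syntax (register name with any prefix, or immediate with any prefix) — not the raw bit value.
off 0x0e: read e2 a0 as big → 0xe2a0
  op=0xe2a0>>11=0x1c ⇒ band (RR)
  rd: (w>>8)&0x7=0x2 → R2
  rs: (w>>5)&0x7=0x5 → R5

R5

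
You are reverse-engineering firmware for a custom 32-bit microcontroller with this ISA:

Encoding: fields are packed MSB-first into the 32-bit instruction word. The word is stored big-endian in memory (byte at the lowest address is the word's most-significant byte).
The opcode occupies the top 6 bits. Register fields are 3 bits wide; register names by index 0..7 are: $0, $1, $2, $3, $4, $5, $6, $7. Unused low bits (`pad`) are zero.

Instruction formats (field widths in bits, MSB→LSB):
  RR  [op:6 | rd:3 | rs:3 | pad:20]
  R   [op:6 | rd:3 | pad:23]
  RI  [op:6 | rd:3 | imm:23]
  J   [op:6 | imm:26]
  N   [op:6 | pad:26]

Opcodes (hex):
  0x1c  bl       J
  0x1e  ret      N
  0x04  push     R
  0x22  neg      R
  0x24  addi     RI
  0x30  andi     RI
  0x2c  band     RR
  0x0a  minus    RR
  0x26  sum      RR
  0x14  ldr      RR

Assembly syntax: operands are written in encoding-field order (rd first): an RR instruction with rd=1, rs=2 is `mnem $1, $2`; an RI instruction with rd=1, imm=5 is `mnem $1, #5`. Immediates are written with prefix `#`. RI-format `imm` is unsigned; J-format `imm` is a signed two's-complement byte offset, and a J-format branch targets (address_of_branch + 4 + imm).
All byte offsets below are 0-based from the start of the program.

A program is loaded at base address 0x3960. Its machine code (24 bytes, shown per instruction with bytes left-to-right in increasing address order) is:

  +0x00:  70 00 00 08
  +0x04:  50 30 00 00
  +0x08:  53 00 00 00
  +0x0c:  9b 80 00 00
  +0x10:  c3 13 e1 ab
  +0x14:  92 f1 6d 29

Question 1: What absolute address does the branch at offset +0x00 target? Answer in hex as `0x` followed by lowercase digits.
0x396c

off 0x00: read 70 00 00 08 as big → 0x70000008
  opcode bits[31:26]=0x1c: bl/J
  imm@[25:0]=0x8 ⇒ #8
  target = base 0x3960 + off 0x00 + 4 + imm 8 = 0x396c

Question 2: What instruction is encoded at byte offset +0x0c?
off 0x0c: read 9b 80 00 00 as big → 0x9b800000
  op=0x9b800000>>26=0x26 ⇒ sum (RR)
  rd: (w>>23)&0x7=0x7 → $7
  rs: (w>>20)&0x7=0x0 → $0

sum $7, $0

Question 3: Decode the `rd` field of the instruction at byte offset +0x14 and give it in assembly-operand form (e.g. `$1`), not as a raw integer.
off 0x14: read 92 f1 6d 29 as big → 0x92f16d29
  opcode bits[31:26]=0x24: addi/RI
  rd: (w>>23)&0x7=0x5 → $5
  imm: (w>>0)&0x7fffff=0x716d29 → #7433513

$5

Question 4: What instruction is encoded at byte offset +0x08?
ldr $6, $0

off 0x08: read 53 00 00 00 as big → 0x53000000
  opcode bits[31:26]=0x14: ldr/RR
  rd: (w>>23)&0x7=0x6 → $6
  rs: (w>>20)&0x7=0x0 → $0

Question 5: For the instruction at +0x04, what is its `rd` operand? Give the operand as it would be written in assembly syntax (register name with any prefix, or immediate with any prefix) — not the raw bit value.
+0x04: 50 30 00 00 ⇒ word 0x50300000 (big)
  op=0x50300000>>26=0x14 ⇒ ldr (RR)
  rd@[25:23]=0x0 ⇒ $0
  rs@[22:20]=0x3 ⇒ $3

$0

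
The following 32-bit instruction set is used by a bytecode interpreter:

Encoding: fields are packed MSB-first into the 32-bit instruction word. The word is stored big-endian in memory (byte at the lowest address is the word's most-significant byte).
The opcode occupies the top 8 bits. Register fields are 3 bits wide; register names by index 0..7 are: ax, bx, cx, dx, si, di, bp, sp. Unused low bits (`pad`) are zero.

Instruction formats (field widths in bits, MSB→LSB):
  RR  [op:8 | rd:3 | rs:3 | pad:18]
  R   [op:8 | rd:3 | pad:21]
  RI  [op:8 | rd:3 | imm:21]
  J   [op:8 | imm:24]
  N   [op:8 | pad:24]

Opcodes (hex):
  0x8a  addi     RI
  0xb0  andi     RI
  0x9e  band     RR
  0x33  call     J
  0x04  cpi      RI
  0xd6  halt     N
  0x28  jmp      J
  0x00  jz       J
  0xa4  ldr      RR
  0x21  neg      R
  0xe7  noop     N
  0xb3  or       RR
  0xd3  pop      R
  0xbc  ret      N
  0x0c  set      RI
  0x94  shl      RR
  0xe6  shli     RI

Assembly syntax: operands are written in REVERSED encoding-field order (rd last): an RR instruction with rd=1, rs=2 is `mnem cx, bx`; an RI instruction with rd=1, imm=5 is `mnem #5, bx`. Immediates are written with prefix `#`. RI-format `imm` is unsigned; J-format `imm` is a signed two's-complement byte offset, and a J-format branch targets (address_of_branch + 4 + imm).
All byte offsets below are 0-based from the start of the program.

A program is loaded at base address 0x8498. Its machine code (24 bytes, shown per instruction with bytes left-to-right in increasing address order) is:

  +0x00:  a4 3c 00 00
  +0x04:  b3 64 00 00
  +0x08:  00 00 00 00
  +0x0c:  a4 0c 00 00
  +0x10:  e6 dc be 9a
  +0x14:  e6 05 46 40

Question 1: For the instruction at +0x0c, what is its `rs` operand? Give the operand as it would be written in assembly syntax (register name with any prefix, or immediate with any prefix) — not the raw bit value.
[0c] a4 0c 00 00 → 0xa40c0000
  top 8b → 0xa4 → ldr [RR]
  rd@[23:21]=0x0 ⇒ ax
  rs@[20:18]=0x3 ⇒ dx

dx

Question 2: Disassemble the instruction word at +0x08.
@+08  big-endian(00 00 00 00) = 0x00000000
  top 8b → 0x0 → jz [J]
  imm: (w>>0)&0xffffff=0x0 → #0

jz #0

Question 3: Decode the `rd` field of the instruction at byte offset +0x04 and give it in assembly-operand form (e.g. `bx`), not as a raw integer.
dx

off 0x04: read b3 64 00 00 as big → 0xb3640000
  top 8b → 0xb3 → or [RR]
  [23:21] rd=3 = dx
  [20:18] rs=1 = bx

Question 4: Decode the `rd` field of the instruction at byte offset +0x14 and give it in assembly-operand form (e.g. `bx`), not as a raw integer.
ax

[14] e6 05 46 40 → 0xe6054640
  opcode bits[31:24]=0xe6: shli/RI
  [23:21] rd=0 = ax
  [20:0] imm=345664 = #345664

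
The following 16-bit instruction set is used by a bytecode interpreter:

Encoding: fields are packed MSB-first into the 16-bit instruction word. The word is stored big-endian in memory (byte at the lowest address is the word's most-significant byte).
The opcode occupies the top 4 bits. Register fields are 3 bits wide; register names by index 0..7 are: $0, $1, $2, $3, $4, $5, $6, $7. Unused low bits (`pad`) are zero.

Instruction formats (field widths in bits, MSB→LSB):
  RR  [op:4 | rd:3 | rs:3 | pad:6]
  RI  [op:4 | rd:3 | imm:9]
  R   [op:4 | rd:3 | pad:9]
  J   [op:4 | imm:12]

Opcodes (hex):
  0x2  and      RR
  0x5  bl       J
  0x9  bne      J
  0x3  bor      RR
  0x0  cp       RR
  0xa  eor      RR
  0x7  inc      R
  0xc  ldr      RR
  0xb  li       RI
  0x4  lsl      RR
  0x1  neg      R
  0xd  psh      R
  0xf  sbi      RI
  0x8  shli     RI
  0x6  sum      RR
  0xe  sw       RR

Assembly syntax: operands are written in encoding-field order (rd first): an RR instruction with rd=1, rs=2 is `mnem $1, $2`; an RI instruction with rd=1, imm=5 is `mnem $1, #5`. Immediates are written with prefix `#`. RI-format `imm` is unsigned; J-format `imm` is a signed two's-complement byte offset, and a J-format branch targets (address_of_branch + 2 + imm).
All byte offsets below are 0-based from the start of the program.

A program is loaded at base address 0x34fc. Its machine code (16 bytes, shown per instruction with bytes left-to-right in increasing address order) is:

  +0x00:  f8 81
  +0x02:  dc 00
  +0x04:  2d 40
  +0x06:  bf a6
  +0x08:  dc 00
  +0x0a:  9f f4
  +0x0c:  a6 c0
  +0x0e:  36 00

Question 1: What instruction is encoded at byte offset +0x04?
and $6, $5

@+04  big-endian(2d 40) = 0x2d40
  opcode bits[15:12]=0x2: and/RR
  rd@[11:9]=0x6 ⇒ $6
  rs@[8:6]=0x5 ⇒ $5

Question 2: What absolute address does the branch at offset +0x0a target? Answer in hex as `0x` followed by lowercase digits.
+0x0a: 9f f4 ⇒ word 0x9ff4 (big)
  op=0x9ff4>>12=0x9 ⇒ bne (J)
  [11:0] imm=4084 (s12→-12) = #-12
  target = base 0x34fc + off 0x0a + 2 + imm -12 = 0x34fc

0x34fc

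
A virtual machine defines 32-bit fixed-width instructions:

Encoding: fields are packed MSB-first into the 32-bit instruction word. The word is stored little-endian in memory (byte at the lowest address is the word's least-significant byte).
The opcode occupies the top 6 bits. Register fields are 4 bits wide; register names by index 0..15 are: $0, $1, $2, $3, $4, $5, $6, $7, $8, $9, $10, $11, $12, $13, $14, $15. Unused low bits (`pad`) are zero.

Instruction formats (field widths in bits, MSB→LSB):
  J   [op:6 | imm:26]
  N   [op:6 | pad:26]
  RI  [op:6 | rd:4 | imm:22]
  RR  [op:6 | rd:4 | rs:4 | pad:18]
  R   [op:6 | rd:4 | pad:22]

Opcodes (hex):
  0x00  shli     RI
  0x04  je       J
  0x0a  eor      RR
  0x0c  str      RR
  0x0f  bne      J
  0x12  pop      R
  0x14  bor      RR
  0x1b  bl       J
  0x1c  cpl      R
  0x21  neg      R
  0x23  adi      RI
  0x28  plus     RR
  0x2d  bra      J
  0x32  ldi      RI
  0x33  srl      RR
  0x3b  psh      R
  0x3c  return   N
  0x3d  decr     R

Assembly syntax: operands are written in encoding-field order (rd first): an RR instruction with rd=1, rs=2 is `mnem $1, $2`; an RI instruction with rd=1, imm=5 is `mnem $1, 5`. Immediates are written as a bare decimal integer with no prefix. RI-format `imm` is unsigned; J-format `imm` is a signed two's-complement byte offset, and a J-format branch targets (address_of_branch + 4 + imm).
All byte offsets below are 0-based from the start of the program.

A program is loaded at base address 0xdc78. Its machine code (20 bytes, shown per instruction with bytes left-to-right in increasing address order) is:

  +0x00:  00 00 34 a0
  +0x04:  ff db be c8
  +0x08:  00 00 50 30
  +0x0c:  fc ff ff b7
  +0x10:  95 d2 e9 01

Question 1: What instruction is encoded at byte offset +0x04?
ldi $2, 4119551

[04] ff db be c8 → 0xc8bedbff
  op=0xc8bedbff>>26=0x32 ⇒ ldi (RI)
  [25:22] rd=2 = $2
  [21:0] imm=4119551 = 4119551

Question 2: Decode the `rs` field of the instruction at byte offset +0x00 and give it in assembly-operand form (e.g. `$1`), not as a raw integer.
+0x00: 00 00 34 a0 ⇒ word 0xa0340000 (little)
  top 6b → 0x28 → plus [RR]
  rd@[25:22]=0x0 ⇒ $0
  rs@[21:18]=0xd ⇒ $13

$13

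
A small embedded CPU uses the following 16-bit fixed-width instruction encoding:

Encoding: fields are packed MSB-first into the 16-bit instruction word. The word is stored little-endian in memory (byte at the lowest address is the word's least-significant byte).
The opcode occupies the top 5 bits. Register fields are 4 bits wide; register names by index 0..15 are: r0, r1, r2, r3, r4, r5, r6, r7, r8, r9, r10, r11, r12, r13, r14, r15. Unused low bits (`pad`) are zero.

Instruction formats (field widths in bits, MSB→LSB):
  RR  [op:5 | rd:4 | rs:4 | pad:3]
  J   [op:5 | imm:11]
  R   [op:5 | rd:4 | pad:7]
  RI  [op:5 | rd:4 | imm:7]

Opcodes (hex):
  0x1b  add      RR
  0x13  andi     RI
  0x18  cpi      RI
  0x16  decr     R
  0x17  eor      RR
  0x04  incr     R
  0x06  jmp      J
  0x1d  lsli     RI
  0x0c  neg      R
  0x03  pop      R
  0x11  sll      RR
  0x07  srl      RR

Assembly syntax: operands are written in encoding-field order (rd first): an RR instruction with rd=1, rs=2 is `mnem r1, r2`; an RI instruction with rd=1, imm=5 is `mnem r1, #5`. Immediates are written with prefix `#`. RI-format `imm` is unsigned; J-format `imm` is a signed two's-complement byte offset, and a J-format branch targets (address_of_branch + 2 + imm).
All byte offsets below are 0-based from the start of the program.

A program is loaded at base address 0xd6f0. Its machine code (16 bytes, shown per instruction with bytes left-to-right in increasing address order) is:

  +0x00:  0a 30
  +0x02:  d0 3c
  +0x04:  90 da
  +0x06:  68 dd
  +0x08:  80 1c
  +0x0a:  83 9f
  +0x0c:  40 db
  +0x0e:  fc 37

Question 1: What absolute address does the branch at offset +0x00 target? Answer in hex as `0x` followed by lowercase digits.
0xd6fc

off 0x00: read 0a 30 as little → 0x300a
  opcode bits[15:11]=0x6: jmp/J
  imm: (w>>0)&0x7ff=0xa → #10
  target = base 0xd6f0 + off 0x00 + 2 + imm 10 = 0xd6fc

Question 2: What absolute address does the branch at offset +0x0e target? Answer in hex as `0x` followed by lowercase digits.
off 0x0e: read fc 37 as little → 0x37fc
  top 5b → 0x6 → jmp [J]
  imm@[10:0]=0x7fc (s11→-4) ⇒ #-4
  target = base 0xd6f0 + off 0x0e + 2 + imm -4 = 0xd6fc

0xd6fc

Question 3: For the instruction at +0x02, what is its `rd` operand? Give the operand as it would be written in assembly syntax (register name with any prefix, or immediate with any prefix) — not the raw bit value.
[02] d0 3c → 0x3cd0
  top 5b → 0x7 → srl [RR]
  rd@[10:7]=0x9 ⇒ r9
  rs@[6:3]=0xa ⇒ r10

r9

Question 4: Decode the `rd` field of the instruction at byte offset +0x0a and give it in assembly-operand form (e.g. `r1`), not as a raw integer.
@+0a  little-endian(83 9f) = 0x9f83
  op=0x9f83>>11=0x13 ⇒ andi (RI)
  rd@[10:7]=0xf ⇒ r15
  imm@[6:0]=0x3 ⇒ #3

r15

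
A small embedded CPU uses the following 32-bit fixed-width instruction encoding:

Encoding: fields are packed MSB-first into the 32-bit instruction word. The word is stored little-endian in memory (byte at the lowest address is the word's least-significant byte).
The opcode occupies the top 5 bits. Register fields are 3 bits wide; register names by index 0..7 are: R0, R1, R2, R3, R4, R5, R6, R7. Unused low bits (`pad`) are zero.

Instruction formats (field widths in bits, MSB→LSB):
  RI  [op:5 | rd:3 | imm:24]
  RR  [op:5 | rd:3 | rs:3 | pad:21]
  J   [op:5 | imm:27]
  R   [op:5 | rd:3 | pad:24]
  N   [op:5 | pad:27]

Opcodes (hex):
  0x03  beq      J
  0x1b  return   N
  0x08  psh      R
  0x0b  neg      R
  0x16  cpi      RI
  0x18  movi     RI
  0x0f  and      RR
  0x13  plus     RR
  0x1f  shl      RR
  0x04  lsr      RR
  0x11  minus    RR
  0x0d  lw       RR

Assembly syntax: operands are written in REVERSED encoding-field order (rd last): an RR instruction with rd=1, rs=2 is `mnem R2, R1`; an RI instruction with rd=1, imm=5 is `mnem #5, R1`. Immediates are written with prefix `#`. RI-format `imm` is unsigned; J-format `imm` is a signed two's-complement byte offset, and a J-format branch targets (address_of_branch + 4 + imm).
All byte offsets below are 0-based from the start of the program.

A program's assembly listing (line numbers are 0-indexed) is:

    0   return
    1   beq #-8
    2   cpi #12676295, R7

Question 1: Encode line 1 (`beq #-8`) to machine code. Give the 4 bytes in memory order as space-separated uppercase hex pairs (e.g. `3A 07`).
F8 FF FF 1F

L1: beq op=0x3:5|imm=-8:27 ⇒ 0x1ffffff8 ⇒ little f8 ff ff 1f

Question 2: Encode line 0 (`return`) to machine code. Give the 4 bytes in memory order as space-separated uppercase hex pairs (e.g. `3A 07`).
00 00 00 D8

0. return fields op=0x1b:5|pad=0:27 → word d8000000h → 00 00 00 d8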